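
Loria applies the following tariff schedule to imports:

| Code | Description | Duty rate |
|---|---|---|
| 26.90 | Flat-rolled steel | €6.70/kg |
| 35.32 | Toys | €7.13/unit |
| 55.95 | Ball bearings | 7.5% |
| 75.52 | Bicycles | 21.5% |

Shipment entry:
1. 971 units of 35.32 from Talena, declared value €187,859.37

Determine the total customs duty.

€6,923.23

Line 1 (35.32, Talena, 971 units, €187,859.37):
Base rate for 35.32 is €7.13/unit.
Duty = 971 × €7.13 = €6,923.23.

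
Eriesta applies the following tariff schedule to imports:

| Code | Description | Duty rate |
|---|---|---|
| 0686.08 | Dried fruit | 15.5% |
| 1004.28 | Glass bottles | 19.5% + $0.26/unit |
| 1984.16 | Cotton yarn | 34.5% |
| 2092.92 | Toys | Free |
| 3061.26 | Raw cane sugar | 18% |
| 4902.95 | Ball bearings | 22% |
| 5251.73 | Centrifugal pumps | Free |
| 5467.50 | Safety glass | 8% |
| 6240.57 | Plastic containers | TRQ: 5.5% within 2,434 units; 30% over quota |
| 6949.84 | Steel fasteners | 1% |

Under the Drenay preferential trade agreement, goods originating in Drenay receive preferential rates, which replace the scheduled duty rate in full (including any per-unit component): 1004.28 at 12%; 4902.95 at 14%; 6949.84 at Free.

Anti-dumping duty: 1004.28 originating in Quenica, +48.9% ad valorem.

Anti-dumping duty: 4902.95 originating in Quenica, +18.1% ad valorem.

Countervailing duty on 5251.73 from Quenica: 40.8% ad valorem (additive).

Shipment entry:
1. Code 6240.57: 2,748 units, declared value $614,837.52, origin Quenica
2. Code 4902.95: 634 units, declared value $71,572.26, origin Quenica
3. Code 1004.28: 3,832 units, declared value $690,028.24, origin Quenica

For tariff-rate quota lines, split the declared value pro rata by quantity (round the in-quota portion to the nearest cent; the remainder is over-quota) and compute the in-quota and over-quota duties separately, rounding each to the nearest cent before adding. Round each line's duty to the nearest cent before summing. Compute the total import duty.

Line 1 (6240.57, Quenica, 2,748 units, $614,837.52):
Code 6240.57 is under a tariff-rate quota (threshold 2,434 units). In-quota: 2,434 units at 5.5%; over-quota: 314 units at 30%.
Pro-rata value split: in-quota = $614,837.52 × 2,434/2,748 = $544,583.16; over-quota = $614,837.52 − $544,583.16 = $70,254.36.
In-quota duty = $544,583.16 × 5.5% = $29,952.07. Over-quota duty = $70,254.36 × 30% = $21,076.31.
Line duty = $29,952.07 + $21,076.31 = $51,028.38.
Line 2 (4902.95, Quenica, 634 units, $71,572.26):
Base rate for 4902.95 is 22%.
4902.95 has an FTA preferential rate, but origin Quenica is not Drenay; base rate stands.
Additional duty on 4902.95 from Quenica: +18.1%. Applied ad valorem rate: 22% + 18.1% = 40.1%.
Duty = $71,572.26 × 40.1% = $28,700.48.
Line 3 (1004.28, Quenica, 3,832 units, $690,028.24):
Base rate for 1004.28 is 19.5% + $0.26/unit.
1004.28 has an FTA preferential rate, but origin Quenica is not Drenay; base rate stands.
Additional duty on 1004.28 from Quenica: +48.9%. Applied ad valorem rate: 19.5% + 48.9% = 68.4%.
Duty = $690,028.24 × 68.4% + 3,832 × $0.26 = $472,975.64.
Total = $51,028.38 + $28,700.48 + $472,975.64 = $552,704.50.

$552,704.50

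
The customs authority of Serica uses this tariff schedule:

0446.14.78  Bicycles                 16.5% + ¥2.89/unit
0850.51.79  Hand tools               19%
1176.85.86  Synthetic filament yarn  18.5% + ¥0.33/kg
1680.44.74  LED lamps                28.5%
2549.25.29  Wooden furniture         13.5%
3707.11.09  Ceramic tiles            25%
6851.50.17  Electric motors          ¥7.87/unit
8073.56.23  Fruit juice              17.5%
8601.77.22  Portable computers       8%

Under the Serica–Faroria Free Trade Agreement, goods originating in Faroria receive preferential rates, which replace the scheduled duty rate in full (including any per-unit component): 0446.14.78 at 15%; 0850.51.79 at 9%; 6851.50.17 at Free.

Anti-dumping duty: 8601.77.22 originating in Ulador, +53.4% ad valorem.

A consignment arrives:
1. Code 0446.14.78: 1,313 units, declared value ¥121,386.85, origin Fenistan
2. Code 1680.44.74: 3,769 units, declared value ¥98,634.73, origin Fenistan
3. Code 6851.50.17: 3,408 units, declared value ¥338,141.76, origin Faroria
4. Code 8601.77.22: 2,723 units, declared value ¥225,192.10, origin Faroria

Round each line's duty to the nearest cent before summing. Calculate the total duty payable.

Line 1 (0446.14.78, Fenistan, 1,313 units, ¥121,386.85):
Base rate for 0446.14.78 is 16.5% + ¥2.89/unit.
0446.14.78 has an FTA preferential rate, but origin Fenistan is not Faroria; base rate stands.
Duty = ¥121,386.85 × 16.5% + 1,313 × ¥2.89 = ¥23,823.40.
Line 2 (1680.44.74, Fenistan, 3,769 units, ¥98,634.73):
Base rate for 1680.44.74 is 28.5%.
Duty = ¥98,634.73 × 28.5% = ¥28,110.90.
Line 3 (6851.50.17, Faroria, 3,408 units, ¥338,141.76):
Base rate for 6851.50.17 is ¥7.87/unit.
Origin Faroria qualifies under the Serica–Faroria agreement and 6851.50.17 is covered: preferential rate Free applies instead.
Duty = ¥338,141.76 × 0% = ¥0.00.
Line 4 (8601.77.22, Faroria, 2,723 units, ¥225,192.10):
Base rate for 8601.77.22 is 8%.
Origin Faroria is the FTA partner but 8601.77.22 is not on the preference list; base rate stands.
The additional-duty order on 8601.77.22 targets Ulador, not Faroria; it does not apply.
Duty = ¥225,192.10 × 8% = ¥18,015.37.
Total = ¥23,823.40 + ¥28,110.90 + ¥0.00 + ¥18,015.37 = ¥69,949.67.

¥69,949.67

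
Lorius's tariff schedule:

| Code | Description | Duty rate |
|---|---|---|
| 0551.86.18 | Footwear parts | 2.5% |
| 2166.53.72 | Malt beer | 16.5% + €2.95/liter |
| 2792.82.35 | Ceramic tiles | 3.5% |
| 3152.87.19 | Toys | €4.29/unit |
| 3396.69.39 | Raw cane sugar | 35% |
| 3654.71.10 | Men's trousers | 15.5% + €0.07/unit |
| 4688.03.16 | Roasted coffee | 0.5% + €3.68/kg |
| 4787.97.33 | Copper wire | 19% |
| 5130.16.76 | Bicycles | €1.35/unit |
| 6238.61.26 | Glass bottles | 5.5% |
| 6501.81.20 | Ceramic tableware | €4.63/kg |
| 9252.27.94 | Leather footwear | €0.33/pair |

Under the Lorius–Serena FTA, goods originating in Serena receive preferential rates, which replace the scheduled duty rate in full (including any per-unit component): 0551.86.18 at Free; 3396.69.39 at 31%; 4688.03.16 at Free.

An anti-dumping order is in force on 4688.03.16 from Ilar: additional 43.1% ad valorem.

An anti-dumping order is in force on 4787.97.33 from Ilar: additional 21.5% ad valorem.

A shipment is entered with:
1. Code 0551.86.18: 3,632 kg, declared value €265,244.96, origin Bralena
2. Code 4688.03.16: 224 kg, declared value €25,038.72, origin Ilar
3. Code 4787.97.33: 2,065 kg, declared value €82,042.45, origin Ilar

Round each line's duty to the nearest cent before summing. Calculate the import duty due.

Line 1 (0551.86.18, Bralena, 3,632 kg, €265,244.96):
Base rate for 0551.86.18 is 2.5%.
0551.86.18 has an FTA preferential rate, but origin Bralena is not Serena; base rate stands.
Duty = €265,244.96 × 2.5% = €6,631.12.
Line 2 (4688.03.16, Ilar, 224 kg, €25,038.72):
Base rate for 4688.03.16 is 0.5% + €3.68/kg.
4688.03.16 has an FTA preferential rate, but origin Ilar is not Serena; base rate stands.
Additional duty on 4688.03.16 from Ilar: +43.1%. Applied ad valorem rate: 0.5% + 43.1% = 43.6%.
Duty = €25,038.72 × 43.6% + 224 × €3.68 = €11,741.20.
Line 3 (4787.97.33, Ilar, 2,065 kg, €82,042.45):
Base rate for 4787.97.33 is 19%.
Additional duty on 4787.97.33 from Ilar: +21.5%. Applied ad valorem rate: 19% + 21.5% = 40.5%.
Duty = €82,042.45 × 40.5% = €33,227.19.
Total = €6,631.12 + €11,741.20 + €33,227.19 = €51,599.51.

€51,599.51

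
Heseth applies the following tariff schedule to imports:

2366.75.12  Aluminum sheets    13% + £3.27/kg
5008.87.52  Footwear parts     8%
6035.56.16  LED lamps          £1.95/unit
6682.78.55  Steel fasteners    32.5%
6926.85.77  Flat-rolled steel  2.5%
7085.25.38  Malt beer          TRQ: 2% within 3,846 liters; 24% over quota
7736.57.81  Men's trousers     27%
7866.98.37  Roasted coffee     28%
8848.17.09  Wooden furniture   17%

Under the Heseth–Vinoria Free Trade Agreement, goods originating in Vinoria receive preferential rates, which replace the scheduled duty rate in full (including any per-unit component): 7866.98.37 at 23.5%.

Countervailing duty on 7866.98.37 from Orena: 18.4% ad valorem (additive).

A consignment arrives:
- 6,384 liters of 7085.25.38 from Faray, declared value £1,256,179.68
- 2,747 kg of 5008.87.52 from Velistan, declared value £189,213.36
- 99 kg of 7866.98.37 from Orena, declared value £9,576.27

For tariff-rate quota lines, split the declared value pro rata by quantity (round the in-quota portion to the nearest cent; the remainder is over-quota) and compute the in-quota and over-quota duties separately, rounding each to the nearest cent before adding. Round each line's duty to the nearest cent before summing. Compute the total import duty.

£154,572.55

Line 1 (7085.25.38, Faray, 6,384 liters, £1,256,179.68):
Code 7085.25.38 is under a tariff-rate quota (threshold 3,846 liters). In-quota: 3,846 liters at 2%; over-quota: 2,538 liters at 24%.
Pro-rata value split: in-quota = £1,256,179.68 × 3,846/6,384 = £756,777.42; over-quota = £1,256,179.68 − £756,777.42 = £499,402.26.
In-quota duty = £756,777.42 × 2% = £15,135.55. Over-quota duty = £499,402.26 × 24% = £119,856.54.
Line duty = £15,135.55 + £119,856.54 = £134,992.09.
Line 2 (5008.87.52, Velistan, 2,747 kg, £189,213.36):
Base rate for 5008.87.52 is 8%.
Duty = £189,213.36 × 8% = £15,137.07.
Line 3 (7866.98.37, Orena, 99 kg, £9,576.27):
Base rate for 7866.98.37 is 28%.
7866.98.37 has an FTA preferential rate, but origin Orena is not Vinoria; base rate stands.
Additional duty on 7866.98.37 from Orena: +18.4%. Applied ad valorem rate: 28% + 18.4% = 46.4%.
Duty = £9,576.27 × 46.4% = £4,443.39.
Total = £134,992.09 + £15,137.07 + £4,443.39 = £154,572.55.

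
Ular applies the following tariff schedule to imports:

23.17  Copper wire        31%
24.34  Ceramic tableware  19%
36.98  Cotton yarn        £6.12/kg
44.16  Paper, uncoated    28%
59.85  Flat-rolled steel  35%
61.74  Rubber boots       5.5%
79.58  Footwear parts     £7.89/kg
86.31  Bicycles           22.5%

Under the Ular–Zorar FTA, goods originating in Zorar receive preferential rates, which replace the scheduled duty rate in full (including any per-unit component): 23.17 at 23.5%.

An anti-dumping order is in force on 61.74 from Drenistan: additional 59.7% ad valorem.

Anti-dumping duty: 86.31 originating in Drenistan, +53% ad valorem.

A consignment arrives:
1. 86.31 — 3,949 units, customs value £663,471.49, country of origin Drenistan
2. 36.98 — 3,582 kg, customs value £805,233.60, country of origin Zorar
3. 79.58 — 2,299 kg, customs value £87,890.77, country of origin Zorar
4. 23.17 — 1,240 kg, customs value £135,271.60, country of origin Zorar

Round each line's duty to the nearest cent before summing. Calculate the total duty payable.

Line 1 (86.31, Drenistan, 3,949 units, £663,471.49):
Base rate for 86.31 is 22.5%.
Additional duty on 86.31 from Drenistan: +53%. Applied ad valorem rate: 22.5% + 53% = 75.5%.
Duty = £663,471.49 × 75.5% = £500,920.97.
Line 2 (36.98, Zorar, 3,582 kg, £805,233.60):
Base rate for 36.98 is £6.12/kg.
Origin Zorar is the FTA partner but 36.98 is not on the preference list; base rate stands.
Duty = 3,582 × £6.12 = £21,921.84.
Line 3 (79.58, Zorar, 2,299 kg, £87,890.77):
Base rate for 79.58 is £7.89/kg.
Origin Zorar is the FTA partner but 79.58 is not on the preference list; base rate stands.
Duty = 2,299 × £7.89 = £18,139.11.
Line 4 (23.17, Zorar, 1,240 kg, £135,271.60):
Base rate for 23.17 is 31%.
Origin Zorar qualifies under the Ular–Zorar agreement and 23.17 is covered: preferential rate 23.5% applies instead.
Duty = £135,271.60 × 23.5% = £31,788.83.
Total = £500,920.97 + £21,921.84 + £18,139.11 + £31,788.83 = £572,770.75.

£572,770.75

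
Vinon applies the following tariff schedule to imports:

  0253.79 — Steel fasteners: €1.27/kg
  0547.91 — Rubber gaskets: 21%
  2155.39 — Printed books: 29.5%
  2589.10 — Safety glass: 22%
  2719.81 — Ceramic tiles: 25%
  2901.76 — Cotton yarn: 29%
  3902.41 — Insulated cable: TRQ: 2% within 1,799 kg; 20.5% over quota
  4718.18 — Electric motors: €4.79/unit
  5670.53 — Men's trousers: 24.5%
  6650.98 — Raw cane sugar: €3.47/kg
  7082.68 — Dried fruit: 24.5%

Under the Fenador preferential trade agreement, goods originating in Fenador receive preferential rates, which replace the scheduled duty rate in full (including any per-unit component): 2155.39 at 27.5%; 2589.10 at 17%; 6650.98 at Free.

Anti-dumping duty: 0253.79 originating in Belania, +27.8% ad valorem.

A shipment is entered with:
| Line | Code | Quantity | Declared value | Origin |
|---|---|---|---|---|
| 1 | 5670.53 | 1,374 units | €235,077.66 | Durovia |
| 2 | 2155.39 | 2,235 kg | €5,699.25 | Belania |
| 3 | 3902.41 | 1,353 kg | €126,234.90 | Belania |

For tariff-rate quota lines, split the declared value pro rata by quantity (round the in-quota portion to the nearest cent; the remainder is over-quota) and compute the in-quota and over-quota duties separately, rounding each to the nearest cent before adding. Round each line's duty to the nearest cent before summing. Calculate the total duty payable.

Line 1 (5670.53, Durovia, 1,374 units, €235,077.66):
Base rate for 5670.53 is 24.5%.
Duty = €235,077.66 × 24.5% = €57,594.03.
Line 2 (2155.39, Belania, 2,235 kg, €5,699.25):
Base rate for 2155.39 is 29.5%.
2155.39 has an FTA preferential rate, but origin Belania is not Fenador; base rate stands.
Duty = €5,699.25 × 29.5% = €1,681.28.
Line 3 (3902.41, Belania, 1,353 kg, €126,234.90):
Code 3902.41 is under a tariff-rate quota (threshold 1,799 kg). Quantity 1,353 kg is within the quota, so the in-quota rate 2% applies to the full value.
Duty = €126,234.90 × 2% = €2,524.70.
Total = €57,594.03 + €1,681.28 + €2,524.70 = €61,800.01.

€61,800.01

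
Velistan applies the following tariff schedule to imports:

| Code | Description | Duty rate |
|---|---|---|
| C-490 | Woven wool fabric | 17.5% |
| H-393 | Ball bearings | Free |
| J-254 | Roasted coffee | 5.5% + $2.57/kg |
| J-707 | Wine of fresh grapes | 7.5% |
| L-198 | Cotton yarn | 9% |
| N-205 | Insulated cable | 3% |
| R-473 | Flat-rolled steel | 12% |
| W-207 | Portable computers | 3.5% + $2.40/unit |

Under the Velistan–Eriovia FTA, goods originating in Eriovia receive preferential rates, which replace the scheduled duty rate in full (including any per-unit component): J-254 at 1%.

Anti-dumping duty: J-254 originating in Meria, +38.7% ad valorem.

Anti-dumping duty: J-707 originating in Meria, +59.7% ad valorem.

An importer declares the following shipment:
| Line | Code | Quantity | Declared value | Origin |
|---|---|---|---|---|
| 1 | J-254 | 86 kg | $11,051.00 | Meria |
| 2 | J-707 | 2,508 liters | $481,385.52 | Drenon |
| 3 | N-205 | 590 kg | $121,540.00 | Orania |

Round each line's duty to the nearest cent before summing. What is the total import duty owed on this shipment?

Line 1 (J-254, Meria, 86 kg, $11,051.00):
Base rate for J-254 is 5.5% + $2.57/kg.
J-254 has an FTA preferential rate, but origin Meria is not Eriovia; base rate stands.
Additional duty on J-254 from Meria: +38.7%. Applied ad valorem rate: 5.5% + 38.7% = 44.2%.
Duty = $11,051.00 × 44.2% + 86 × $2.57 = $5,105.56.
Line 2 (J-707, Drenon, 2,508 liters, $481,385.52):
Base rate for J-707 is 7.5%.
The additional-duty order on J-707 targets Meria, not Drenon; it does not apply.
Duty = $481,385.52 × 7.5% = $36,103.91.
Line 3 (N-205, Orania, 590 kg, $121,540.00):
Base rate for N-205 is 3%.
Duty = $121,540.00 × 3% = $3,646.20.
Total = $5,105.56 + $36,103.91 + $3,646.20 = $44,855.67.

$44,855.67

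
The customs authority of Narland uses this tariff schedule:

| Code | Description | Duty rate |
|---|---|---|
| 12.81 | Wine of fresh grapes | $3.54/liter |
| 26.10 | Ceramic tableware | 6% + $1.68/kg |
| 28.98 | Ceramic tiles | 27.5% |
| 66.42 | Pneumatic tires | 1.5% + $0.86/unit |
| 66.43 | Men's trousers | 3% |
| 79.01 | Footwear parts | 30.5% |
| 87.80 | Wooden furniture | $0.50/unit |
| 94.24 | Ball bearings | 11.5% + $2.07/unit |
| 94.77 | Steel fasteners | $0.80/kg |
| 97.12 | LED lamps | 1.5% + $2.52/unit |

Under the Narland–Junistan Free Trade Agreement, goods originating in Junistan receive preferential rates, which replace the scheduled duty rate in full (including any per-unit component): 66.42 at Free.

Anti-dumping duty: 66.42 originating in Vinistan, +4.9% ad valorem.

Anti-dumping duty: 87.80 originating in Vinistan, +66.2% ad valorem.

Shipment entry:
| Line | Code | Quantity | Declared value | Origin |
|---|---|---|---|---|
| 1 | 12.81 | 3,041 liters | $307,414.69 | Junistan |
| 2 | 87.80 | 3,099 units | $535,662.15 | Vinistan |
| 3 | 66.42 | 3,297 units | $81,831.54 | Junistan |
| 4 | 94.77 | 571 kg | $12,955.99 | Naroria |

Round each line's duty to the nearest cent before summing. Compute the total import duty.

Line 1 (12.81, Junistan, 3,041 liters, $307,414.69):
Base rate for 12.81 is $3.54/liter.
Origin Junistan is the FTA partner but 12.81 is not on the preference list; base rate stands.
Duty = 3,041 × $3.54 = $10,765.14.
Line 2 (87.80, Vinistan, 3,099 units, $535,662.15):
Base rate for 87.80 is $0.50/unit.
Additional duty on 87.80 from Vinistan: +66.2% ad valorem. Applied ad valorem rate = 66.2%.
Duty = $535,662.15 × 66.2% + 3,099 × $0.50 = $356,157.84.
Line 3 (66.42, Junistan, 3,297 units, $81,831.54):
Base rate for 66.42 is 1.5% + $0.86/unit.
Origin Junistan qualifies under the Narland–Junistan agreement and 66.42 is covered: preferential rate Free applies instead.
The additional-duty order on 66.42 targets Vinistan, not Junistan; it does not apply.
Duty = $81,831.54 × 0% = $0.00.
Line 4 (94.77, Naroria, 571 kg, $12,955.99):
Base rate for 94.77 is $0.80/kg.
Duty = 571 × $0.80 = $456.80.
Total = $10,765.14 + $356,157.84 + $0.00 + $456.80 = $367,379.78.

$367,379.78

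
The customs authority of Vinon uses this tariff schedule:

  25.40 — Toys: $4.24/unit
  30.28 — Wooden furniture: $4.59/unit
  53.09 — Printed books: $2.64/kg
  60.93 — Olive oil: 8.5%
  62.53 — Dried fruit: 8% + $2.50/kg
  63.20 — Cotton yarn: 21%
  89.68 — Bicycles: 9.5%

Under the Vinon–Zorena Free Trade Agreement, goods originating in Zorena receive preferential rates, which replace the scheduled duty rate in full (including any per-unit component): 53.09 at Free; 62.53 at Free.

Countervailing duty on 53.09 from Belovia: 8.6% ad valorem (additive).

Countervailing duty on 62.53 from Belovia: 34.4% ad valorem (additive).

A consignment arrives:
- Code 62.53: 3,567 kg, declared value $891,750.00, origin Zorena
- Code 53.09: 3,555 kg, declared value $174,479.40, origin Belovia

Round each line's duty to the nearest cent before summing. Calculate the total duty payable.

$24,390.43

Line 1 (62.53, Zorena, 3,567 kg, $891,750.00):
Base rate for 62.53 is 8% + $2.50/kg.
Origin Zorena qualifies under the Vinon–Zorena agreement and 62.53 is covered: preferential rate Free applies instead.
The additional-duty order on 62.53 targets Belovia, not Zorena; it does not apply.
Duty = $891,750.00 × 0% = $0.00.
Line 2 (53.09, Belovia, 3,555 kg, $174,479.40):
Base rate for 53.09 is $2.64/kg.
53.09 has an FTA preferential rate, but origin Belovia is not Zorena; base rate stands.
Additional duty on 53.09 from Belovia: +8.6% ad valorem. Applied ad valorem rate = 8.6%.
Duty = $174,479.40 × 8.6% + 3,555 × $2.64 = $24,390.43.
Total = $0.00 + $24,390.43 = $24,390.43.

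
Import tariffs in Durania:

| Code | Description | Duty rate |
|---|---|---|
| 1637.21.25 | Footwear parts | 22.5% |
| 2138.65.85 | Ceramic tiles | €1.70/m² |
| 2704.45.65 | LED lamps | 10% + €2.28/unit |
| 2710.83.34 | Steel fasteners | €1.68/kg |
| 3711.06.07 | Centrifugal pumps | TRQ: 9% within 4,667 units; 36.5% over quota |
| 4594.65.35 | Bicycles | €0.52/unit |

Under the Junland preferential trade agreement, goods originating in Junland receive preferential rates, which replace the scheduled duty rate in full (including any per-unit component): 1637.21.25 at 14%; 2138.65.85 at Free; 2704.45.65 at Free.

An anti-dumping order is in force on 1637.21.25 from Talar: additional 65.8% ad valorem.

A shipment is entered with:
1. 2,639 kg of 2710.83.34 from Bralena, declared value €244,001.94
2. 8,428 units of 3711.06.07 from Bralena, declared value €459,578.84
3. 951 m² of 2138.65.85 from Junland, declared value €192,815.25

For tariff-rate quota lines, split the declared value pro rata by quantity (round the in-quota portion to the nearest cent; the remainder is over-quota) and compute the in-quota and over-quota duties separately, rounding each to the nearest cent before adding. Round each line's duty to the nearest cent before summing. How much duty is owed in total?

Line 1 (2710.83.34, Bralena, 2,639 kg, €244,001.94):
Base rate for 2710.83.34 is €1.68/kg.
Duty = 2,639 × €1.68 = €4,433.52.
Line 2 (3711.06.07, Bralena, 8,428 units, €459,578.84):
Code 3711.06.07 is under a tariff-rate quota (threshold 4,667 units). In-quota: 4,667 units at 9%; over-quota: 3,761 units at 36.5%.
Pro-rata value split: in-quota = €459,578.84 × 4,667/8,428 = €254,491.51; over-quota = €459,578.84 − €254,491.51 = €205,087.33.
In-quota duty = €254,491.51 × 9% = €22,904.24. Over-quota duty = €205,087.33 × 36.5% = €74,856.88.
Line duty = €22,904.24 + €74,856.88 = €97,761.12.
Line 3 (2138.65.85, Junland, 951 m², €192,815.25):
Base rate for 2138.65.85 is €1.70/m².
Origin Junland qualifies under the Durania–Junland agreement and 2138.65.85 is covered: preferential rate Free applies instead.
Duty = €192,815.25 × 0% = €0.00.
Total = €4,433.52 + €97,761.12 + €0.00 = €102,194.64.

€102,194.64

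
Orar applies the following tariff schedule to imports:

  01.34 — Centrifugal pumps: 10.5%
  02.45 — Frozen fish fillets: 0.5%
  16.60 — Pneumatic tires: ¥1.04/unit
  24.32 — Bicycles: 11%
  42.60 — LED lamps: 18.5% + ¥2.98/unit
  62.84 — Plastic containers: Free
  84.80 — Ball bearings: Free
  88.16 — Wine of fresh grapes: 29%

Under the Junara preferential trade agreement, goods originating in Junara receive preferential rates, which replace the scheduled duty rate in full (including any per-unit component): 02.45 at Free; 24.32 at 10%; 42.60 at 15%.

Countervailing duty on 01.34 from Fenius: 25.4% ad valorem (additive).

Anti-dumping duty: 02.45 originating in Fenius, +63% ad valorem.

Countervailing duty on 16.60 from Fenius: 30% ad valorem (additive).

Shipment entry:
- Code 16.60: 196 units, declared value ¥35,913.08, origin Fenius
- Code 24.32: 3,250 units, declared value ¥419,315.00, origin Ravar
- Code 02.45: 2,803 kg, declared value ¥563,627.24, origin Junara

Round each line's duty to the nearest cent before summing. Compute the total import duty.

Line 1 (16.60, Fenius, 196 units, ¥35,913.08):
Base rate for 16.60 is ¥1.04/unit.
Additional duty on 16.60 from Fenius: +30% ad valorem. Applied ad valorem rate = 30%.
Duty = ¥35,913.08 × 30% + 196 × ¥1.04 = ¥10,977.76.
Line 2 (24.32, Ravar, 3,250 units, ¥419,315.00):
Base rate for 24.32 is 11%.
24.32 has an FTA preferential rate, but origin Ravar is not Junara; base rate stands.
Duty = ¥419,315.00 × 11% = ¥46,124.65.
Line 3 (02.45, Junara, 2,803 kg, ¥563,627.24):
Base rate for 02.45 is 0.5%.
Origin Junara qualifies under the Orar–Junara agreement and 02.45 is covered: preferential rate Free applies instead.
The additional-duty order on 02.45 targets Fenius, not Junara; it does not apply.
Duty = ¥563,627.24 × 0% = ¥0.00.
Total = ¥10,977.76 + ¥46,124.65 + ¥0.00 = ¥57,102.41.

¥57,102.41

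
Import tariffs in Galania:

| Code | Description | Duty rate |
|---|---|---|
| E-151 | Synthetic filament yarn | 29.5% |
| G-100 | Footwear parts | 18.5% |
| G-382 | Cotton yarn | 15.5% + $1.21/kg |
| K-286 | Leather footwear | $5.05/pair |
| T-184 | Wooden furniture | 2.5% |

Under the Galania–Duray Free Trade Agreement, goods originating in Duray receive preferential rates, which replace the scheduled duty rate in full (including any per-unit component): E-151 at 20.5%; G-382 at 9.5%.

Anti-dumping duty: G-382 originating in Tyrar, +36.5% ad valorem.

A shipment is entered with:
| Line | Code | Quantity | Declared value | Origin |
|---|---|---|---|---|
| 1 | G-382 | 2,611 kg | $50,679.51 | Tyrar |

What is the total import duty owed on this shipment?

$29,512.66

Line 1 (G-382, Tyrar, 2,611 kg, $50,679.51):
Base rate for G-382 is 15.5% + $1.21/kg.
G-382 has an FTA preferential rate, but origin Tyrar is not Duray; base rate stands.
Additional duty on G-382 from Tyrar: +36.5%. Applied ad valorem rate: 15.5% + 36.5% = 52%.
Duty = $50,679.51 × 52% + 2,611 × $1.21 = $29,512.66.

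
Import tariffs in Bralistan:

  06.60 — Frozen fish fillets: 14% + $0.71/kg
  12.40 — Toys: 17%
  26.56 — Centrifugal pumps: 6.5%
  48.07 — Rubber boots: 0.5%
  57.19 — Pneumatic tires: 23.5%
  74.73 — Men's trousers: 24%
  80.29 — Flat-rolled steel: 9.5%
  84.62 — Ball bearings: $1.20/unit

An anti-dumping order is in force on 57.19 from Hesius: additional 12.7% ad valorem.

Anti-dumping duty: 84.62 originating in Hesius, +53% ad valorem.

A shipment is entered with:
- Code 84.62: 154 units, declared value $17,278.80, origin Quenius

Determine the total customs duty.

$184.80

Line 1 (84.62, Quenius, 154 units, $17,278.80):
Base rate for 84.62 is $1.20/unit.
The additional-duty order on 84.62 targets Hesius, not Quenius; it does not apply.
Duty = 154 × $1.20 = $184.80.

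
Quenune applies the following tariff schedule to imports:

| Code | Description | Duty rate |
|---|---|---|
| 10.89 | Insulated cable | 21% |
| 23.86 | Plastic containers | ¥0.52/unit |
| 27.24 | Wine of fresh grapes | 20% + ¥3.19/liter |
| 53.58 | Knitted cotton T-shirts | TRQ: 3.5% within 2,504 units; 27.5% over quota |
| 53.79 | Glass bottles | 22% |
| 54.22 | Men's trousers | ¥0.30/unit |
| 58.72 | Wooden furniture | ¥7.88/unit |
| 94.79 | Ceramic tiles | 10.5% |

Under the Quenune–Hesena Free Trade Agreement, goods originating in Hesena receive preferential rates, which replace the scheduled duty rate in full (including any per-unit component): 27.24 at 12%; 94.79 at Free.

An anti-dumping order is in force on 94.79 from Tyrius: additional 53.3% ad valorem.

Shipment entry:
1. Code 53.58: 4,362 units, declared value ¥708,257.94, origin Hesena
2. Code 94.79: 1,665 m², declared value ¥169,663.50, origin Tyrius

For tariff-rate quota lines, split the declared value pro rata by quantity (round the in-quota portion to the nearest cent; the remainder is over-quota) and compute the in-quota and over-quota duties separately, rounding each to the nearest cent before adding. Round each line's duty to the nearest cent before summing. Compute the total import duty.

Line 1 (53.58, Hesena, 4,362 units, ¥708,257.94):
Code 53.58 is under a tariff-rate quota (threshold 2,504 units). In-quota: 2,504 units at 3.5%; over-quota: 1,858 units at 27.5%.
Pro-rata value split: in-quota = ¥708,257.94 × 2,504/4,362 = ¥406,574.48; over-quota = ¥708,257.94 − ¥406,574.48 = ¥301,683.46.
In-quota duty = ¥406,574.48 × 3.5% = ¥14,230.11. Over-quota duty = ¥301,683.46 × 27.5% = ¥82,962.95.
Line duty = ¥14,230.11 + ¥82,962.95 = ¥97,193.06.
Line 2 (94.79, Tyrius, 1,665 m², ¥169,663.50):
Base rate for 94.79 is 10.5%.
94.79 has an FTA preferential rate, but origin Tyrius is not Hesena; base rate stands.
Additional duty on 94.79 from Tyrius: +53.3%. Applied ad valorem rate: 10.5% + 53.3% = 63.8%.
Duty = ¥169,663.50 × 63.8% = ¥108,245.31.
Total = ¥97,193.06 + ¥108,245.31 = ¥205,438.37.

¥205,438.37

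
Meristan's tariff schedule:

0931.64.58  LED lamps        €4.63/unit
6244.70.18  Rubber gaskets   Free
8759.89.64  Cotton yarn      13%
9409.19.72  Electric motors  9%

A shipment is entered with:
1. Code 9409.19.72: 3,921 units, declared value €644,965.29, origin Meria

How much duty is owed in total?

Line 1 (9409.19.72, Meria, 3,921 units, €644,965.29):
Base rate for 9409.19.72 is 9%.
Duty = €644,965.29 × 9% = €58,046.88.

€58,046.88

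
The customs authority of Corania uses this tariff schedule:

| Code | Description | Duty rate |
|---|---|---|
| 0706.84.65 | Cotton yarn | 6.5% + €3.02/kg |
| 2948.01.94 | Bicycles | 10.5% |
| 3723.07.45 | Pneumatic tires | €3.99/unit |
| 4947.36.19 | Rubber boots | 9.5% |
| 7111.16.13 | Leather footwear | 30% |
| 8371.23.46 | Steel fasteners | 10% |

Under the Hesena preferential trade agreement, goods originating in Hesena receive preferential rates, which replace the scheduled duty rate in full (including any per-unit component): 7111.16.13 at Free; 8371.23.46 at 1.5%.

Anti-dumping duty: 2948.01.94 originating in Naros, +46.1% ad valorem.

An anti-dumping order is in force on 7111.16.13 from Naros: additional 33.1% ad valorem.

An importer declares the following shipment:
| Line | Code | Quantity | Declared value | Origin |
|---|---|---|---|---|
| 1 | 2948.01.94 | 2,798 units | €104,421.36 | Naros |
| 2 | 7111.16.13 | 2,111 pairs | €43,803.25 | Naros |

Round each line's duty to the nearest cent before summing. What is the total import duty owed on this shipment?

Line 1 (2948.01.94, Naros, 2,798 units, €104,421.36):
Base rate for 2948.01.94 is 10.5%.
Additional duty on 2948.01.94 from Naros: +46.1%. Applied ad valorem rate: 10.5% + 46.1% = 56.6%.
Duty = €104,421.36 × 56.6% = €59,102.49.
Line 2 (7111.16.13, Naros, 2,111 pairs, €43,803.25):
Base rate for 7111.16.13 is 30%.
7111.16.13 has an FTA preferential rate, but origin Naros is not Hesena; base rate stands.
Additional duty on 7111.16.13 from Naros: +33.1%. Applied ad valorem rate: 30% + 33.1% = 63.1%.
Duty = €43,803.25 × 63.1% = €27,639.85.
Total = €59,102.49 + €27,639.85 = €86,742.34.

€86,742.34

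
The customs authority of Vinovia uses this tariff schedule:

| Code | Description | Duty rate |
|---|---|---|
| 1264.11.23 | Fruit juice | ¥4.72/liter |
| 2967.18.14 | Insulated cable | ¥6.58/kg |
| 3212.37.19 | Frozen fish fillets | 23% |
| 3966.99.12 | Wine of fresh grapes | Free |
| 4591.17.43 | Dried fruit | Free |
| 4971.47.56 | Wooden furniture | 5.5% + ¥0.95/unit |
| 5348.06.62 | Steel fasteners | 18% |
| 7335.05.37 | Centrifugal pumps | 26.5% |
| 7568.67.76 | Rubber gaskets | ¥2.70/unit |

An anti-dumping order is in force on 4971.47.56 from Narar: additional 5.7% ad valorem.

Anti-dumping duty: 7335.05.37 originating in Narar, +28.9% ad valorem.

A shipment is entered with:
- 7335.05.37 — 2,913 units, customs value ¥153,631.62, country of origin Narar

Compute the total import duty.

¥85,111.92

Line 1 (7335.05.37, Narar, 2,913 units, ¥153,631.62):
Base rate for 7335.05.37 is 26.5%.
Additional duty on 7335.05.37 from Narar: +28.9%. Applied ad valorem rate: 26.5% + 28.9% = 55.4%.
Duty = ¥153,631.62 × 55.4% = ¥85,111.92.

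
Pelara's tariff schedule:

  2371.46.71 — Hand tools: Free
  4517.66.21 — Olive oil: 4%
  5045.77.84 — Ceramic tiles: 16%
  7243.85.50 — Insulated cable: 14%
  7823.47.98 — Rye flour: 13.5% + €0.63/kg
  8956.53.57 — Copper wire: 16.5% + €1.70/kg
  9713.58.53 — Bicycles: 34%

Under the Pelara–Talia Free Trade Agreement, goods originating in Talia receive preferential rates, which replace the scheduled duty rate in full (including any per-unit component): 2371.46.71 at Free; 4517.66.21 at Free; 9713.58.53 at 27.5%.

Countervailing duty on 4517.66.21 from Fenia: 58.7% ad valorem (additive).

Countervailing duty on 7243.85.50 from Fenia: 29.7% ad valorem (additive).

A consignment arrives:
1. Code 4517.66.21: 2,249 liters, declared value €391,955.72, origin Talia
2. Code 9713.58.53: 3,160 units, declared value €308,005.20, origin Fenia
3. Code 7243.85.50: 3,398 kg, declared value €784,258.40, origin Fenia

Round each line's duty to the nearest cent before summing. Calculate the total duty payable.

€447,442.69

Line 1 (4517.66.21, Talia, 2,249 liters, €391,955.72):
Base rate for 4517.66.21 is 4%.
Origin Talia qualifies under the Pelara–Talia agreement and 4517.66.21 is covered: preferential rate Free applies instead.
The additional-duty order on 4517.66.21 targets Fenia, not Talia; it does not apply.
Duty = €391,955.72 × 0% = €0.00.
Line 2 (9713.58.53, Fenia, 3,160 units, €308,005.20):
Base rate for 9713.58.53 is 34%.
9713.58.53 has an FTA preferential rate, but origin Fenia is not Talia; base rate stands.
Duty = €308,005.20 × 34% = €104,721.77.
Line 3 (7243.85.50, Fenia, 3,398 kg, €784,258.40):
Base rate for 7243.85.50 is 14%.
Additional duty on 7243.85.50 from Fenia: +29.7%. Applied ad valorem rate: 14% + 29.7% = 43.7%.
Duty = €784,258.40 × 43.7% = €342,720.92.
Total = €0.00 + €104,721.77 + €342,720.92 = €447,442.69.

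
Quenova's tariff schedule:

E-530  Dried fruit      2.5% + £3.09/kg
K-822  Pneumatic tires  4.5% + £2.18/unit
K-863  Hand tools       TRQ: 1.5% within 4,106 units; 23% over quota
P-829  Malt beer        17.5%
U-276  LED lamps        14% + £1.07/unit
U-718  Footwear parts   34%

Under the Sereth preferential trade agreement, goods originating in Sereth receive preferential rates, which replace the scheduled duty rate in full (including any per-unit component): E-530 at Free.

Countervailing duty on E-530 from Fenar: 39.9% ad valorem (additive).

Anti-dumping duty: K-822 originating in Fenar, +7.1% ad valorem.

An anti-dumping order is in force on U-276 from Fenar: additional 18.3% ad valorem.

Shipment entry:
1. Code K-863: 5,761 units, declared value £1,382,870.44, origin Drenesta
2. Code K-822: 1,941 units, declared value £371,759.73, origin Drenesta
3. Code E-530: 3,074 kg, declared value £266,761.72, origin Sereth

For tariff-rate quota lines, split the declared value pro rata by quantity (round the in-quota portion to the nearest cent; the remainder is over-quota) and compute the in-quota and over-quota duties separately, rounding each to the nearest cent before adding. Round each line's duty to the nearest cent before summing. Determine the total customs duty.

£127,115.86

Line 1 (K-863, Drenesta, 5,761 units, £1,382,870.44):
Code K-863 is under a tariff-rate quota (threshold 4,106 units). In-quota: 4,106 units at 1.5%; over-quota: 1,655 units at 23%.
Pro-rata value split: in-quota = £1,382,870.44 × 4,106/5,761 = £985,604.24; over-quota = £1,382,870.44 − £985,604.24 = £397,266.20.
In-quota duty = £985,604.24 × 1.5% = £14,784.06. Over-quota duty = £397,266.20 × 23% = £91,371.23.
Line duty = £14,784.06 + £91,371.23 = £106,155.29.
Line 2 (K-822, Drenesta, 1,941 units, £371,759.73):
Base rate for K-822 is 4.5% + £2.18/unit.
The additional-duty order on K-822 targets Fenar, not Drenesta; it does not apply.
Duty = £371,759.73 × 4.5% + 1,941 × £2.18 = £20,960.57.
Line 3 (E-530, Sereth, 3,074 kg, £266,761.72):
Base rate for E-530 is 2.5% + £3.09/kg.
Origin Sereth qualifies under the Quenova–Sereth agreement and E-530 is covered: preferential rate Free applies instead.
The additional-duty order on E-530 targets Fenar, not Sereth; it does not apply.
Duty = £266,761.72 × 0% = £0.00.
Total = £106,155.29 + £20,960.57 + £0.00 = £127,115.86.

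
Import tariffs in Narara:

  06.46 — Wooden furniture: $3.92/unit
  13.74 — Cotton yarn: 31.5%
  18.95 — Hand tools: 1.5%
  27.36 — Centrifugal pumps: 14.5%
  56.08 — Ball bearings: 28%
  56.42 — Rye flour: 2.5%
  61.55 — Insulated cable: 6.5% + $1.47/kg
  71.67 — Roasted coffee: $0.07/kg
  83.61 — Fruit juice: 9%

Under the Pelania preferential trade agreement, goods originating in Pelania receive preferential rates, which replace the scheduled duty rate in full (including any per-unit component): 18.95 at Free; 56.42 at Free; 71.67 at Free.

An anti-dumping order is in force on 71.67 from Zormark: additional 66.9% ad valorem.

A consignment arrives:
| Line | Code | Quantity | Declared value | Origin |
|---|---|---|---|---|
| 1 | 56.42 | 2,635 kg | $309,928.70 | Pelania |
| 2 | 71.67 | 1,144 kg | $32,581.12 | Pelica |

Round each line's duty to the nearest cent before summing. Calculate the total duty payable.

$80.08

Line 1 (56.42, Pelania, 2,635 kg, $309,928.70):
Base rate for 56.42 is 2.5%.
Origin Pelania qualifies under the Narara–Pelania agreement and 56.42 is covered: preferential rate Free applies instead.
Duty = $309,928.70 × 0% = $0.00.
Line 2 (71.67, Pelica, 1,144 kg, $32,581.12):
Base rate for 71.67 is $0.07/kg.
71.67 has an FTA preferential rate, but origin Pelica is not Pelania; base rate stands.
The additional-duty order on 71.67 targets Zormark, not Pelica; it does not apply.
Duty = 1,144 × $0.07 = $80.08.
Total = $0.00 + $80.08 = $80.08.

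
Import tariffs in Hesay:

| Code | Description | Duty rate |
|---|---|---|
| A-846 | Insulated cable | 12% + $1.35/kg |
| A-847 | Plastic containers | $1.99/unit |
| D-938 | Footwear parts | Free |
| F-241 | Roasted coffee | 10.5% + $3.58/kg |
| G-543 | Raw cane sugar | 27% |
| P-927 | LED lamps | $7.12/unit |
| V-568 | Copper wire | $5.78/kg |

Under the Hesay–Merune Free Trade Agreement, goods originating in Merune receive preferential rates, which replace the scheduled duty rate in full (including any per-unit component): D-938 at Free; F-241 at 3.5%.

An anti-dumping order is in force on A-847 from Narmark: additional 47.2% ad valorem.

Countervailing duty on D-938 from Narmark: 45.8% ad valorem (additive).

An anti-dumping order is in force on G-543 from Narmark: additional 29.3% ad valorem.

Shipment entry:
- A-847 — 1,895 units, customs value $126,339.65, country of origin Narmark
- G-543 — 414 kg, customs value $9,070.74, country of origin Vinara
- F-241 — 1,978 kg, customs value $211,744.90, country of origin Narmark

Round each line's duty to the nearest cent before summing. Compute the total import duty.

Line 1 (A-847, Narmark, 1,895 units, $126,339.65):
Base rate for A-847 is $1.99/unit.
Additional duty on A-847 from Narmark: +47.2% ad valorem. Applied ad valorem rate = 47.2%.
Duty = $126,339.65 × 47.2% + 1,895 × $1.99 = $63,403.36.
Line 2 (G-543, Vinara, 414 kg, $9,070.74):
Base rate for G-543 is 27%.
The additional-duty order on G-543 targets Narmark, not Vinara; it does not apply.
Duty = $9,070.74 × 27% = $2,449.10.
Line 3 (F-241, Narmark, 1,978 kg, $211,744.90):
Base rate for F-241 is 10.5% + $3.58/kg.
F-241 has an FTA preferential rate, but origin Narmark is not Merune; base rate stands.
Duty = $211,744.90 × 10.5% + 1,978 × $3.58 = $29,314.45.
Total = $63,403.36 + $2,449.10 + $29,314.45 = $95,166.91.

$95,166.91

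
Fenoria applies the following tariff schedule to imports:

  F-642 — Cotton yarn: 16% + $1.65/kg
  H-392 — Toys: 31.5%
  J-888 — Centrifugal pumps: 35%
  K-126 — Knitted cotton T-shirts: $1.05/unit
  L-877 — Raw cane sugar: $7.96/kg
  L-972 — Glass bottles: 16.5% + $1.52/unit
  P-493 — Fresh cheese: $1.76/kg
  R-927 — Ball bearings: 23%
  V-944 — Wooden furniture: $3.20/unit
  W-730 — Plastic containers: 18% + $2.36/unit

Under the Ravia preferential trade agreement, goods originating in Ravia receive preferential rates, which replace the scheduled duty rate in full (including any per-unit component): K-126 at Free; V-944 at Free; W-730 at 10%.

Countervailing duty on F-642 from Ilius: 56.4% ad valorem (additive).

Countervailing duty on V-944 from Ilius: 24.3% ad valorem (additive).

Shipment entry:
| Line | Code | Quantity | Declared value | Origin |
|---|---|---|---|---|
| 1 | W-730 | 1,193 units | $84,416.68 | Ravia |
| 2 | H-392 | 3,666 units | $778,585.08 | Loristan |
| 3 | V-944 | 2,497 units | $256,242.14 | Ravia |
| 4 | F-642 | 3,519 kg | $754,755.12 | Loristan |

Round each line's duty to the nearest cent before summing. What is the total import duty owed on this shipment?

$380,263.14

Line 1 (W-730, Ravia, 1,193 units, $84,416.68):
Base rate for W-730 is 18% + $2.36/unit.
Origin Ravia qualifies under the Fenoria–Ravia agreement and W-730 is covered: preferential rate 10% applies instead.
Duty = $84,416.68 × 10% = $8,441.67.
Line 2 (H-392, Loristan, 3,666 units, $778,585.08):
Base rate for H-392 is 31.5%.
Duty = $778,585.08 × 31.5% = $245,254.30.
Line 3 (V-944, Ravia, 2,497 units, $256,242.14):
Base rate for V-944 is $3.20/unit.
Origin Ravia qualifies under the Fenoria–Ravia agreement and V-944 is covered: preferential rate Free applies instead.
The additional-duty order on V-944 targets Ilius, not Ravia; it does not apply.
Duty = $256,242.14 × 0% = $0.00.
Line 4 (F-642, Loristan, 3,519 kg, $754,755.12):
Base rate for F-642 is 16% + $1.65/kg.
The additional-duty order on F-642 targets Ilius, not Loristan; it does not apply.
Duty = $754,755.12 × 16% + 3,519 × $1.65 = $126,567.17.
Total = $8,441.67 + $245,254.30 + $0.00 + $126,567.17 = $380,263.14.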